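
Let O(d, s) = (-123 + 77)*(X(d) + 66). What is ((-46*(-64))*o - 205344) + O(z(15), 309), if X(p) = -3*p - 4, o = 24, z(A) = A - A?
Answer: -137540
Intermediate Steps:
z(A) = 0
X(p) = -4 - 3*p
O(d, s) = -2852 + 138*d (O(d, s) = (-123 + 77)*((-4 - 3*d) + 66) = -46*(62 - 3*d) = -2852 + 138*d)
((-46*(-64))*o - 205344) + O(z(15), 309) = (-46*(-64)*24 - 205344) + (-2852 + 138*0) = (2944*24 - 205344) + (-2852 + 0) = (70656 - 205344) - 2852 = -134688 - 2852 = -137540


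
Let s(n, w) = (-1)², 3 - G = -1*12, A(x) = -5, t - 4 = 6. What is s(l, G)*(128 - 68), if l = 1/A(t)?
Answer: 60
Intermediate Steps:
t = 10 (t = 4 + 6 = 10)
G = 15 (G = 3 - (-1)*12 = 3 - 1*(-12) = 3 + 12 = 15)
l = -⅕ (l = 1/(-5) = -⅕ ≈ -0.20000)
s(n, w) = 1
s(l, G)*(128 - 68) = 1*(128 - 68) = 1*60 = 60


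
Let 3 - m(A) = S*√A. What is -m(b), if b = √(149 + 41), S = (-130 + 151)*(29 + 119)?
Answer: -3 + 3108*190^(¼) ≈ 11536.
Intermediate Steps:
S = 3108 (S = 21*148 = 3108)
b = √190 ≈ 13.784
m(A) = 3 - 3108*√A
-m(b) = -(3 - 3108*190^(¼)) = -3 + 3108*190^(¼)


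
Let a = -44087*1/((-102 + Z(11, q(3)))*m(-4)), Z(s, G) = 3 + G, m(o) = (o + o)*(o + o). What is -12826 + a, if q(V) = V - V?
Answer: -81221449/6336 ≈ -12819.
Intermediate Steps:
q(V) = 0
m(o) = 4*o**2 (m(o) = (2*o)*(2*o) = 4*o**2)
a = 44087/6336 (a = -44087*1/(64*(-102 + (3 + 0))) = -44087*1/(64*(-102 + 3)) = -44087/((-99*64)) = -44087/(-6336) = -44087*(-1/6336) = 44087/6336 ≈ 6.9582)
-12826 + a = -12826 + 44087/6336 = -81221449/6336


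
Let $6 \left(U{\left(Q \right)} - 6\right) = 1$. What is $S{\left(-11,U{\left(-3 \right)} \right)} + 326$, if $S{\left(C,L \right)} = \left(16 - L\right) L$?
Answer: $\frac{13919}{36} \approx 386.64$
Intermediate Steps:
$U{\left(Q \right)} = \frac{37}{6}$ ($U{\left(Q \right)} = 6 + \frac{1}{6} \cdot 1 = 6 + \frac{1}{6} = \frac{37}{6}$)
$S{\left(C,L \right)} = L \left(16 - L\right)$
$S{\left(-11,U{\left(-3 \right)} \right)} + 326 = \frac{37 \left(16 - \frac{37}{6}\right)}{6} + 326 = \frac{37}{6} \cdot \frac{59}{6} + 326 = \frac{2183}{36} + 326 = \frac{13919}{36}$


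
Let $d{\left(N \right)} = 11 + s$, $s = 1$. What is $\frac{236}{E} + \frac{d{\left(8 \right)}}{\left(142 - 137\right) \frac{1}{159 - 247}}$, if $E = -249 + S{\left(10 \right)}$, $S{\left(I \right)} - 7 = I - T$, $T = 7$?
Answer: $- \frac{253564}{1195} \approx -212.19$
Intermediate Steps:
$S{\left(I \right)} = I$ ($S{\left(I \right)} = 7 + \left(I - 7\right) = 7 + \left(-7 + I\right) = I$)
$d{\left(N \right)} = 12$ ($d{\left(N \right)} = 11 + 1 = 12$)
$E = -239$ ($E = -249 + 10 = -239$)
$\frac{236}{E} + \frac{d{\left(8 \right)}}{\left(142 - 137\right) \frac{1}{159 - 247}} = \frac{236}{-239} + \frac{12}{\left(142 - 137\right) \frac{1}{159 - 247}} = 236 \left(- \frac{1}{239}\right) + \frac{12}{5 \frac{1}{-88}} = - \frac{236}{239} + \frac{12}{5 \left(- \frac{1}{88}\right)} = - \frac{236}{239} + \frac{12}{- \frac{5}{88}} = - \frac{236}{239} + 12 \left(- \frac{88}{5}\right) = - \frac{236}{239} - \frac{1056}{5} = - \frac{253564}{1195}$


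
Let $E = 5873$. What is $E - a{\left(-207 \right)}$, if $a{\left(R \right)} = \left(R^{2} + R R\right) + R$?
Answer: $-79618$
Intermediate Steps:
$a{\left(R \right)} = R + 2 R^{2}$ ($a{\left(R \right)} = \left(R^{2} + R^{2}\right) + R = 2 R^{2} + R = R + 2 R^{2}$)
$E - a{\left(-207 \right)} = 5873 - - 207 \left(1 + 2 \left(-207\right)\right) = 5873 - - 207 \left(1 - 414\right) = 5873 - \left(-207\right) \left(-413\right) = 5873 - 85491 = -79618$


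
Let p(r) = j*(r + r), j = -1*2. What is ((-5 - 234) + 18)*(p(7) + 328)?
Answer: -66300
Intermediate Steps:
j = -2
p(r) = -4*r (p(r) = -2*(r + r) = -4*r)
((-5 - 234) + 18)*(p(7) + 328) = ((-5 - 234) + 18)*(-4*7 + 328) = (-239 + 18)*(-28 + 328) = -221*300 = -66300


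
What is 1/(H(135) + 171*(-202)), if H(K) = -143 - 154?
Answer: -1/34839 ≈ -2.8703e-5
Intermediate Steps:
H(K) = -297
1/(H(135) + 171*(-202)) = 1/(-297 + 171*(-202)) = 1/(-297 - 34542) = 1/(-34839) = -1/34839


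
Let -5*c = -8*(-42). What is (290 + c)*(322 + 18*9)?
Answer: 539176/5 ≈ 1.0784e+5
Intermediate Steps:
c = -336/5 (c = -(-8)*(-42)/5 = -⅕*336 = -336/5 ≈ -67.200)
(290 + c)*(322 + 18*9) = (290 - 336/5)*(322 + 18*9) = 1114*(322 + 162)/5 = (1114/5)*484 = 539176/5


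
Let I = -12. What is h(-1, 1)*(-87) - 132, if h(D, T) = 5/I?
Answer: -383/4 ≈ -95.750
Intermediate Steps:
h(D, T) = -5/12 (h(D, T) = 5/(-12) = 5*(-1/12) = -5/12)
h(-1, 1)*(-87) - 132 = -5/12*(-87) - 132 = 145/4 - 132 = -383/4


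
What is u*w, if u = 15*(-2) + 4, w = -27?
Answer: 702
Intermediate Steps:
u = -26 (u = -30 + 4 = -26)
u*w = -26*(-27) = 702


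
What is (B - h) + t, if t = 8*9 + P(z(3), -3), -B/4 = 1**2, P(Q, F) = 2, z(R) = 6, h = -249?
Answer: 319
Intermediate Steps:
B = -4 (B = -4*1**2 = -4*1 = -4)
t = 74 (t = 8*9 + 2 = 72 + 2 = 74)
(B - h) + t = (-4 - 1*(-249)) + 74 = (-4 + 249) + 74 = 245 + 74 = 319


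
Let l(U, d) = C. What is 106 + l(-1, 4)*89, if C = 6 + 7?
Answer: 1263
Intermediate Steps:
C = 13
l(U, d) = 13
106 + l(-1, 4)*89 = 106 + 13*89 = 106 + 1157 = 1263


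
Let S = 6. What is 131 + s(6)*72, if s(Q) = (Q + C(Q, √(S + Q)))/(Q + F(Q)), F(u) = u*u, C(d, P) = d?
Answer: 1061/7 ≈ 151.57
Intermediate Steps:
F(u) = u²
s(Q) = 2*Q/(Q + Q²) (s(Q) = (Q + Q)/(Q + Q²) = (2*Q)/(Q + Q²) = 2*Q/(Q + Q²))
131 + s(6)*72 = 131 + (2/(1 + 6))*72 = 131 + (2/7)*72 = 131 + 144/7 = 1061/7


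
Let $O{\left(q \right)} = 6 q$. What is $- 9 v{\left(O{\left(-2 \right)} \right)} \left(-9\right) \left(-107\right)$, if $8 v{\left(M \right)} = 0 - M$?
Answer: $- \frac{26001}{2} \approx -13001.0$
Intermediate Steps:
$v{\left(M \right)} = - \frac{M}{8}$ ($v{\left(M \right)} = \frac{0 - M}{8} = \frac{\left(-1\right) M}{8} = - \frac{M}{8}$)
$- 9 v{\left(O{\left(-2 \right)} \right)} \left(-9\right) \left(-107\right) = - 9 \left(- \frac{6 \left(-2\right)}{8}\right) \left(-9\right) \left(-107\right) = - 9 \left(\left(- \frac{1}{8}\right) \left(-12\right)\right) \left(-9\right) \left(-107\right) = \left(-9\right) \frac{3}{2} \left(-9\right) \left(-107\right) = \left(- \frac{27}{2}\right) \left(-9\right) \left(-107\right) = \frac{243}{2} \left(-107\right) = - \frac{26001}{2}$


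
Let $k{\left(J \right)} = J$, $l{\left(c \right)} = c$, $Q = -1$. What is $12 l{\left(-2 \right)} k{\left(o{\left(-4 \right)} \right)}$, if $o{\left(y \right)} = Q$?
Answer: $24$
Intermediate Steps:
$o{\left(y \right)} = -1$
$12 l{\left(-2 \right)} k{\left(o{\left(-4 \right)} \right)} = 12 \left(-2\right) \left(-1\right) = \left(-24\right) \left(-1\right) = 24$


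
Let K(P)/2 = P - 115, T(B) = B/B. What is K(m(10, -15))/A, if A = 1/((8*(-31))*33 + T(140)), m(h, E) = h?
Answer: 1718430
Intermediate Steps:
T(B) = 1
K(P) = -230 + 2*P (K(P) = 2*(P - 115) = 2*(-115 + P) = -230 + 2*P)
A = -1/8183 (A = 1/((8*(-31))*33 + 1) = 1/(-248*33 + 1) = 1/(-8184 + 1) = 1/(-8183) = -1/8183 ≈ -0.00012220)
K(m(10, -15))/A = (-230 + 2*10)/(-1/8183) = (-230 + 20)*(-8183) = -210*(-8183) = 1718430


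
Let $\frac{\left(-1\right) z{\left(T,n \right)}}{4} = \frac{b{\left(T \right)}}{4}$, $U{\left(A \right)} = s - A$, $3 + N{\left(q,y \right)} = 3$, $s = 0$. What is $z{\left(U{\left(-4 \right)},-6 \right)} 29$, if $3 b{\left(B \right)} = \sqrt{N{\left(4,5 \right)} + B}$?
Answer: $- \frac{58}{3} \approx -19.333$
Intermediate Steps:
$N{\left(q,y \right)} = 0$ ($N{\left(q,y \right)} = -3 + 3 = 0$)
$b{\left(B \right)} = \frac{\sqrt{B}}{3}$ ($b{\left(B \right)} = \frac{\sqrt{0 + B}}{3} = \frac{\sqrt{B}}{3}$)
$U{\left(A \right)} = - A$ ($U{\left(A \right)} = 0 - A = - A$)
$z{\left(T,n \right)} = - \frac{\sqrt{T}}{3}$ ($z{\left(T,n \right)} = - 4 \frac{\frac{1}{3} \sqrt{T}}{4} = - 4 \frac{\sqrt{T}}{3} \cdot \frac{1}{4} = - 4 \frac{\sqrt{T}}{12} = - \frac{\sqrt{T}}{3}$)
$z{\left(U{\left(-4 \right)},-6 \right)} 29 = - \frac{\sqrt{\left(-1\right) \left(-4\right)}}{3} \cdot 29 = - \frac{\sqrt{4}}{3} \cdot 29 = \left(- \frac{1}{3}\right) 2 \cdot 29 = \left(- \frac{2}{3}\right) 29 = - \frac{58}{3}$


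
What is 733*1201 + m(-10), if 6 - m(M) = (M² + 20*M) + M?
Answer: 880449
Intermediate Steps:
m(M) = 6 - M² - 21*M (m(M) = 6 - ((M² + 20*M) + M) = 6 - (M² + 21*M) = 6 + (-M² - 21*M) = 6 - M² - 21*M)
733*1201 + m(-10) = 733*1201 + (6 - 1*(-10)² - 21*(-10)) = 880333 + (6 - 1*100 + 210) = 880333 + (6 - 100 + 210) = 880333 + 116 = 880449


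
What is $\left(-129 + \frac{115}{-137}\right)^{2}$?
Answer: $\frac{316412944}{18769} \approx 16858.0$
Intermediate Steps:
$\left(-129 + \frac{115}{-137}\right)^{2} = \left(-129 + 115 \left(- \frac{1}{137}\right)\right)^{2} = \left(-129 - \frac{115}{137}\right)^{2} = \left(- \frac{17788}{137}\right)^{2} = \frac{316412944}{18769}$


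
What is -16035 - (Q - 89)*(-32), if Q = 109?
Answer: -15395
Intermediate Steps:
-16035 - (Q - 89)*(-32) = -16035 - (109 - 89)*(-32) = -16035 - 20*(-32) = -16035 - 1*(-640) = -16035 + 640 = -15395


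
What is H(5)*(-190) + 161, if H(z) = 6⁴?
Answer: -246079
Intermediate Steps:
H(z) = 1296
H(5)*(-190) + 161 = 1296*(-190) + 161 = -246240 + 161 = -246079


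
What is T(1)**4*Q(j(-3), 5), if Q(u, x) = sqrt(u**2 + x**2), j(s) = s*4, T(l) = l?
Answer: 13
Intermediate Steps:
j(s) = 4*s
T(1)**4*Q(j(-3), 5) = 1**4*sqrt((4*(-3))**2 + 5**2) = 1*sqrt((-12)**2 + 25) = 1*sqrt(144 + 25) = 1*sqrt(169) = 1*13 = 13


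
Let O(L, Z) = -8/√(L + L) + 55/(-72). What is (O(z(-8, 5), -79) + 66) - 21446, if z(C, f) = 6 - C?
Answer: -1539415/72 - 4*√7/7 ≈ -21382.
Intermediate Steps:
O(L, Z) = -55/72 - 4*√2/√L (O(L, Z) = -8*√2/(2*√L) + 55*(-1/72) = -8*√2/(2*√L) - 55/72 = -4*√2/√L - 55/72 = -55/72 - 4*√2/√L)
(O(z(-8, 5), -79) + 66) - 21446 = ((-55/72 - 4*√2/√(6 - 1*(-8))) + 66) - 21446 = ((-55/72 - 4*√2/√(6 + 8)) + 66) - 21446 = ((-55/72 - 4*√2/√14) + 66) - 21446 = ((-55/72 - 4*√2*√14/14) + 66) - 21446 = ((-55/72 - 4*√7/7) + 66) - 21446 = (4697/72 - 4*√7/7) - 21446 = -1539415/72 - 4*√7/7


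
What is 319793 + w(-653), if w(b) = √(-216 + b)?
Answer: 319793 + I*√869 ≈ 3.1979e+5 + 29.479*I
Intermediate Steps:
319793 + w(-653) = 319793 + √(-216 - 653) = 319793 + √(-869) = 319793 + I*√869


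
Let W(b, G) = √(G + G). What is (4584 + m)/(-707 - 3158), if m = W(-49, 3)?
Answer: -4584/3865 - √6/3865 ≈ -1.1867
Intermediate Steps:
W(b, G) = √2*√G (W(b, G) = √(2*G) = √2*√G)
m = √6 (m = √2*√3 = √6 ≈ 2.4495)
(4584 + m)/(-707 - 3158) = (4584 + √6)/(-707 - 3158) = (4584 + √6)/(-3865) = (4584 + √6)*(-1/3865) = -4584/3865 - √6/3865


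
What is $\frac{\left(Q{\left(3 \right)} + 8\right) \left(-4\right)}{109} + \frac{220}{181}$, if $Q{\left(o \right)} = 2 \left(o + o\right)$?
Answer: $\frac{9500}{19729} \approx 0.48152$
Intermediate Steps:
$Q{\left(o \right)} = 4 o$ ($Q{\left(o \right)} = 2 \cdot 2 o = 4 o$)
$\frac{\left(Q{\left(3 \right)} + 8\right) \left(-4\right)}{109} + \frac{220}{181} = \frac{\left(4 \cdot 3 + 8\right) \left(-4\right)}{109} + \frac{220}{181} = \left(12 + 8\right) \left(-4\right) \frac{1}{109} + 220 \cdot \frac{1}{181} = 20 \left(-4\right) \frac{1}{109} + \frac{220}{181} = \left(-80\right) \frac{1}{109} + \frac{220}{181} = - \frac{80}{109} + \frac{220}{181} = \frac{9500}{19729}$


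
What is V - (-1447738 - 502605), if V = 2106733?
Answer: 4057076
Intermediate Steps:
V - (-1447738 - 502605) = 2106733 - (-1447738 - 502605) = 2106733 - 1*(-1950343) = 2106733 + 1950343 = 4057076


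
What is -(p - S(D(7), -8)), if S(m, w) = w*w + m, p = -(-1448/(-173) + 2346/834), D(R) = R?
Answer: 1976252/24047 ≈ 82.183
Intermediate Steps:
p = -268915/24047 (p = -(-1448*(-1/173) + 2346*(1/834)) = -(1448/173 + 391/139) = -1*268915/24047 = -268915/24047 ≈ -11.183)
S(m, w) = m + w² (S(m, w) = w² + m = m + w²)
-(p - S(D(7), -8)) = -(-268915/24047 - (7 + (-8)²)) = -(-268915/24047 - (7 + 64)) = -(-268915/24047 - 1*71) = -(-268915/24047 - 71) = -1*(-1976252/24047) = 1976252/24047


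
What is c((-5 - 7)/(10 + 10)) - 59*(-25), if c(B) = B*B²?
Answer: 184348/125 ≈ 1474.8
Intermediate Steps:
c(B) = B³
c((-5 - 7)/(10 + 10)) - 59*(-25) = ((-5 - 7)/(10 + 10))³ - 59*(-25) = (-12/20)³ + 1475 = (-12*1/20)³ + 1475 = (-⅗)³ + 1475 = -27/125 + 1475 = 184348/125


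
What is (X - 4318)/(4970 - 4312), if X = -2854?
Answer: -3586/329 ≈ -10.900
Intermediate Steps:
(X - 4318)/(4970 - 4312) = (-2854 - 4318)/(4970 - 4312) = -7172/658 = -7172*1/658 = -3586/329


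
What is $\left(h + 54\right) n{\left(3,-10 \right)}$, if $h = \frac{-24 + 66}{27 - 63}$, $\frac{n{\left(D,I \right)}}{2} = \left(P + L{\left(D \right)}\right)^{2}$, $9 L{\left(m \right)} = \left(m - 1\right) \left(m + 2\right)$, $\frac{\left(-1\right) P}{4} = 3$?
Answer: $\frac{3044468}{243} \approx 12529.0$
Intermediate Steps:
$P = -12$ ($P = \left(-4\right) 3 = -12$)
$L{\left(m \right)} = \frac{\left(-1 + m\right) \left(2 + m\right)}{9}$ ($L{\left(m \right)} = \frac{\left(m - 1\right) \left(m + 2\right)}{9} = \frac{\left(-1 + m\right) \left(2 + m\right)}{9}$)
$n{\left(D,I \right)} = 2 \left(- \frac{110}{9} + \frac{D}{9} + \frac{D^{2}}{9}\right)^{2}$ ($n{\left(D,I \right)} = 2 \left(-12 + \left(- \frac{2}{9} + \frac{D}{9} + \frac{D^{2}}{9}\right)\right)^{2} = 2 \left(- \frac{110}{9} + \frac{D}{9} + \frac{D^{2}}{9}\right)^{2}$)
$h = - \frac{7}{6}$ ($h = \frac{42}{-36} = 42 \left(- \frac{1}{36}\right) = - \frac{7}{6} \approx -1.1667$)
$\left(h + 54\right) n{\left(3,-10 \right)} = \left(- \frac{7}{6} + 54\right) \frac{2 \left(-110 + 3 + 3^{2}\right)^{2}}{81} = \frac{317 \frac{2 \left(-110 + 3 + 9\right)^{2}}{81}}{6} = \frac{317 \frac{2 \left(-98\right)^{2}}{81}}{6} = \frac{317 \cdot \frac{2}{81} \cdot 9604}{6} = \frac{317}{6} \cdot \frac{19208}{81} = \frac{3044468}{243}$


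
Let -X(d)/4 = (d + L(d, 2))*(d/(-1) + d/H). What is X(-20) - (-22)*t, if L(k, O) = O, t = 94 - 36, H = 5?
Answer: 2428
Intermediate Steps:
t = 58
X(d) = 16*d*(2 + d)/5 (X(d) = -4*(d + 2)*(d/(-1) + d/5) = -4*(2 + d)*(d*(-1) + d*(⅕)) = -4*(2 + d)*(-d + d/5) = -4*(2 + d)*(-4*d/5) = -(-16)*d*(2 + d)/5 = 16*d*(2 + d)/5)
X(-20) - (-22)*t = (16/5)*(-20)*(2 - 20) - (-22)*58 = (16/5)*(-20)*(-18) - 1*(-1276) = 1152 + 1276 = 2428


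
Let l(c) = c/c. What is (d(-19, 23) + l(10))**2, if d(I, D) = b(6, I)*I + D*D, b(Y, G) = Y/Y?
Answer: 261121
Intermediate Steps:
b(Y, G) = 1
d(I, D) = I + D**2 (d(I, D) = 1*I + D*D = I + D**2)
l(c) = 1
(d(-19, 23) + l(10))**2 = ((-19 + 23**2) + 1)**2 = ((-19 + 529) + 1)**2 = (510 + 1)**2 = 511**2 = 261121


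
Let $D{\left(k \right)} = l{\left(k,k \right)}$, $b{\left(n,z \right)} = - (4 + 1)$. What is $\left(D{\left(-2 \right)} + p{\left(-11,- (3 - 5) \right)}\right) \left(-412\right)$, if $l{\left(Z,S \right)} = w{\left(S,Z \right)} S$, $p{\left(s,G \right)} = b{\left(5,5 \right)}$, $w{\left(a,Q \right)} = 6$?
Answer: $7004$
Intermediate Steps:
$b{\left(n,z \right)} = -5$ ($b{\left(n,z \right)} = \left(-1\right) 5 = -5$)
$p{\left(s,G \right)} = -5$
$l{\left(Z,S \right)} = 6 S$
$D{\left(k \right)} = 6 k$
$\left(D{\left(-2 \right)} + p{\left(-11,- (3 - 5) \right)}\right) \left(-412\right) = \left(6 \left(-2\right) - 5\right) \left(-412\right) = \left(-12 - 5\right) \left(-412\right) = \left(-17\right) \left(-412\right) = 7004$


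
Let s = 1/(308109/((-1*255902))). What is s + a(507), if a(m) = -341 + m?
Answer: 50890192/308109 ≈ 165.17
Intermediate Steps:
s = -255902/308109 (s = 1/(308109/(-255902)) = 1/(308109*(-1/255902)) = 1/(-308109/255902) = -255902/308109 ≈ -0.83056)
s + a(507) = -255902/308109 + (-341 + 507) = -255902/308109 + 166 = 50890192/308109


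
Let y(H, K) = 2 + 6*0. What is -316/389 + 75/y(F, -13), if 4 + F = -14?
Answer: 28543/778 ≈ 36.688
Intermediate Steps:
F = -18 (F = -4 - 14 = -18)
y(H, K) = 2 (y(H, K) = 2 + 0 = 2)
-316/389 + 75/y(F, -13) = -316/389 + 75/2 = 28543/778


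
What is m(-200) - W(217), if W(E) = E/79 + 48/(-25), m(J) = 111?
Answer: 217592/1975 ≈ 110.17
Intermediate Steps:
W(E) = -48/25 + E/79 (W(E) = E*(1/79) + 48*(-1/25) = E/79 - 48/25 = -48/25 + E/79)
m(-200) - W(217) = 111 - (-48/25 + (1/79)*217) = 111 - (-48/25 + 217/79) = 111 - 1*1633/1975 = 111 - 1633/1975 = 217592/1975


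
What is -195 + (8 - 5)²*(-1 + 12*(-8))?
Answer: -1068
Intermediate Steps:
-195 + (8 - 5)²*(-1 + 12*(-8)) = -195 + 3²*(-1 - 96) = -195 + 9*(-97) = -195 - 873 = -1068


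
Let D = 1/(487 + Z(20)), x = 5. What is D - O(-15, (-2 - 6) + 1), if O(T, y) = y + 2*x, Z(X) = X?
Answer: -1520/507 ≈ -2.9980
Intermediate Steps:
D = 1/507 (D = 1/(487 + 20) = 1/507 ≈ 0.0019724)
O(T, y) = 10 + y (O(T, y) = y + 2*5 = y + 10 = 10 + y)
D - O(-15, (-2 - 6) + 1) = 1/507 - (10 + ((-2 - 6) + 1)) = 1/507 - (10 + (-8 + 1)) = 1/507 - (10 - 7) = 1/507 - 1*3 = 1/507 - 3 = -1520/507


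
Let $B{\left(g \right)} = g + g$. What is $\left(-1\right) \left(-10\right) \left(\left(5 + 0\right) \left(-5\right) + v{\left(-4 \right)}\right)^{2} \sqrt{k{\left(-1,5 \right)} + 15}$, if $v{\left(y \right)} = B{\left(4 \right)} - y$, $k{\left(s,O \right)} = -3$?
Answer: $3380 \sqrt{3} \approx 5854.3$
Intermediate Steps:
$B{\left(g \right)} = 2 g$
$v{\left(y \right)} = 8 - y$ ($v{\left(y \right)} = 2 \cdot 4 - y = 8 - y$)
$\left(-1\right) \left(-10\right) \left(\left(5 + 0\right) \left(-5\right) + v{\left(-4 \right)}\right)^{2} \sqrt{k{\left(-1,5 \right)} + 15} = \left(-1\right) \left(-10\right) \left(\left(5 + 0\right) \left(-5\right) + \left(8 - -4\right)\right)^{2} \sqrt{-3 + 15} = 10 \left(5 \left(-5\right) + \left(8 + 4\right)\right)^{2} \sqrt{12} = 10 \left(-25 + 12\right)^{2} \cdot 2 \sqrt{3} = 10 \left(-13\right)^{2} \cdot 2 \sqrt{3} = 10 \cdot 169 \cdot 2 \sqrt{3} = 1690 \cdot 2 \sqrt{3} = 3380 \sqrt{3}$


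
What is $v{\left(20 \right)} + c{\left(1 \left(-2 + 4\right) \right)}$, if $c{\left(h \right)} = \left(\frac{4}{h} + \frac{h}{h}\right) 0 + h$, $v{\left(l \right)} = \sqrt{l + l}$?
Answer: $2 + 2 \sqrt{10} \approx 8.3246$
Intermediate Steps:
$v{\left(l \right)} = \sqrt{2} \sqrt{l}$ ($v{\left(l \right)} = \sqrt{2 l} = \sqrt{2} \sqrt{l}$)
$c{\left(h \right)} = h$ ($c{\left(h \right)} = \left(\frac{4}{h} + 1\right) 0 + h = \left(1 + \frac{4}{h}\right) 0 + h = 0 + h = h$)
$v{\left(20 \right)} + c{\left(1 \left(-2 + 4\right) \right)} = \sqrt{2} \sqrt{20} + 1 \left(-2 + 4\right) = \sqrt{2} \cdot 2 \sqrt{5} + 1 \cdot 2 = 2 \sqrt{10} + 2 = 2 + 2 \sqrt{10}$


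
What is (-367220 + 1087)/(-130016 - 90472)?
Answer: 366133/220488 ≈ 1.6606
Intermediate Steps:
(-367220 + 1087)/(-130016 - 90472) = -366133/(-220488) = -366133*(-1/220488) = 366133/220488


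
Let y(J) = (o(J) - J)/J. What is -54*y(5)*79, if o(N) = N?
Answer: 0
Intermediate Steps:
y(J) = 0 (y(J) = (J - J)/J = 0/J = 0)
-54*y(5)*79 = -54*0*79 = 0*79 = 0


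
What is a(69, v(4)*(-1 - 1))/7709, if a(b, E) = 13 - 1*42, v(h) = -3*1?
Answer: -29/7709 ≈ -0.0037618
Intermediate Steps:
v(h) = -3
a(b, E) = -29 (a(b, E) = 13 - 42 = -29)
a(69, v(4)*(-1 - 1))/7709 = -29/7709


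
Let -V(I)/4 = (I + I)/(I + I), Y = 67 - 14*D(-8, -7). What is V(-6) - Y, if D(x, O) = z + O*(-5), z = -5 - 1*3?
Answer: 307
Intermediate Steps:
z = -8 (z = -5 - 3 = -8)
D(x, O) = -8 - 5*O (D(x, O) = -8 + O*(-5) = -8 - 5*O)
Y = -311 (Y = 67 - 14*(-8 - 5*(-7)) = 67 - 14*(-8 + 35) = 67 - 14*27 = 67 - 378 = -311)
V(I) = -4 (V(I) = -4*(I + I)/(I + I) = -4*2*I/(2*I) = -4*2*I*1/(2*I) = -4*1 = -4)
V(-6) - Y = -4 - 1*(-311) = -4 + 311 = 307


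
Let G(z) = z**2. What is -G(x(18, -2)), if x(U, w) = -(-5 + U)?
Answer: -169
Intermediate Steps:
x(U, w) = 5 - U
-G(x(18, -2)) = -(5 - 1*18)**2 = -(5 - 18)**2 = -1*(-13)**2 = -1*169 = -169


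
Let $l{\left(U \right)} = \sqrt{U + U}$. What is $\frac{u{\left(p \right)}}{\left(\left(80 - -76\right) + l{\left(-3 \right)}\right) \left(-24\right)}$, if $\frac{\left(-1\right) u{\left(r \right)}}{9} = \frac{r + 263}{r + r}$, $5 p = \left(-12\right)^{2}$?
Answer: $\frac{18967}{1557888} - \frac{1459 i \sqrt{6}}{18694656} \approx 0.012175 - 0.00019117 i$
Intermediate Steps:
$l{\left(U \right)} = \sqrt{2} \sqrt{U}$ ($l{\left(U \right)} = \sqrt{2 U} = \sqrt{2} \sqrt{U}$)
$p = \frac{144}{5}$ ($p = \frac{\left(-12\right)^{2}}{5} = \frac{1}{5} \cdot 144 = \frac{144}{5} \approx 28.8$)
$u{\left(r \right)} = - \frac{9 \left(263 + r\right)}{2 r}$ ($u{\left(r \right)} = - 9 \frac{r + 263}{r + r} = - 9 \frac{263 + r}{2 r} = - \frac{9 \left(263 + r\right)}{2 r}$)
$\frac{u{\left(p \right)}}{\left(\left(80 - -76\right) + l{\left(-3 \right)}\right) \left(-24\right)} = \frac{\frac{9}{2} \frac{1}{\frac{144}{5}} \left(-263 - \frac{144}{5}\right)}{\left(\left(80 - -76\right) + \sqrt{2} \sqrt{-3}\right) \left(-24\right)} = \frac{\frac{9}{2} \cdot \frac{5}{144} \left(-263 - \frac{144}{5}\right)}{\left(\left(80 + 76\right) + \sqrt{2} i \sqrt{3}\right) \left(-24\right)} = \frac{\frac{9}{2} \cdot \frac{5}{144} \left(- \frac{1459}{5}\right)}{\left(156 + i \sqrt{6}\right) \left(-24\right)} = - \frac{1459}{32 \left(-3744 - 24 i \sqrt{6}\right)}$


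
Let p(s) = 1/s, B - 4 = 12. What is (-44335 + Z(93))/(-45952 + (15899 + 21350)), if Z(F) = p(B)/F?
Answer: 65970479/12950064 ≈ 5.0942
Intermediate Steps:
B = 16 (B = 4 + 12 = 16)
Z(F) = 1/(16*F)
(-44335 + Z(93))/(-45952 + (15899 + 21350)) = (-44335 + (1/16)/93)/(-45952 + (15899 + 21350)) = (-44335 + (1/16)*(1/93))/(-45952 + 37249) = (-44335 + 1/1488)/(-8703) = -65970479/1488*(-1/8703) = 65970479/12950064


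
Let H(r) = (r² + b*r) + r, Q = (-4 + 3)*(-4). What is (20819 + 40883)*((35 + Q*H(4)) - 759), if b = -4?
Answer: -43685016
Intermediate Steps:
Q = 4 (Q = -1*(-4) = 4)
H(r) = r² - 3*r (H(r) = (r² - 4*r) + r = r² - 3*r)
(20819 + 40883)*((35 + Q*H(4)) - 759) = (20819 + 40883)*((35 + 4*(4*(-3 + 4))) - 759) = 61702*((35 + 4*(4*1)) - 759) = 61702*((35 + 4*4) - 759) = 61702*((35 + 16) - 759) = 61702*(51 - 759) = 61702*(-708) = -43685016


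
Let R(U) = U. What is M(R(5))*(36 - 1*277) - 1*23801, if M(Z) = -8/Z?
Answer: -117077/5 ≈ -23415.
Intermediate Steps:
M(R(5))*(36 - 1*277) - 1*23801 = (-8/5)*(36 - 1*277) - 1*23801 = (-8*1/5)*(36 - 277) - 23801 = -8/5*(-241) - 23801 = 1928/5 - 23801 = -117077/5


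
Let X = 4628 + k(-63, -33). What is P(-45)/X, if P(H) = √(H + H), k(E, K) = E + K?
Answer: 3*I*√10/4532 ≈ 0.0020933*I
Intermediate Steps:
P(H) = √2*√H (P(H) = √(2*H) = √2*√H)
X = 4532 (X = 4628 + (-63 - 33) = 4628 - 96 = 4532)
P(-45)/X = (√2*√(-45))/4532 = (√2*(3*I*√5))*(1/4532) = (3*I*√10)*(1/4532) = 3*I*√10/4532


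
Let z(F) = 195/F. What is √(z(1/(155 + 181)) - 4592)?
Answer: 16*√238 ≈ 246.84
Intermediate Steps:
√(z(1/(155 + 181)) - 4592) = √(195/(1/(155 + 181)) - 4592) = √(195/(1/336) - 4592) = √(195*336 - 4592) = √(65520 - 4592) = √60928 = 16*√238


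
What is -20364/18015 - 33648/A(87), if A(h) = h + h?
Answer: -33872892/174145 ≈ -194.51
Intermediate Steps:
A(h) = 2*h
-20364/18015 - 33648/A(87) = -20364/18015 - 33648/(2*87) = -20364*1/18015 - 33648/174 = -6788/6005 - 33648*1/174 = -6788/6005 - 5608/29 = -33872892/174145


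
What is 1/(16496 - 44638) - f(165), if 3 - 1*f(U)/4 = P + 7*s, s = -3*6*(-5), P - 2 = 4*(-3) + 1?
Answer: 69567023/28142 ≈ 2472.0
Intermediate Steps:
P = -9 (P = 2 + (4*(-3) + 1) = 2 + (-12 + 1) = 2 - 11 = -9)
s = 90 (s = -18*(-5) = 90)
f(U) = -2472 (f(U) = 12 - 4*(-9 + 7*90) = 12 - 4*(-9 + 630) = 12 - 4*621 = 12 - 2484 = -2472)
1/(16496 - 44638) - f(165) = 1/(16496 - 44638) - 1*(-2472) = 1/(-28142) + 2472 = -1/28142 + 2472 = 69567023/28142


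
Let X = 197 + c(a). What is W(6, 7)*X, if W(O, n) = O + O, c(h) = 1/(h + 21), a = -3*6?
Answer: 2368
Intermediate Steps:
a = -18
c(h) = 1/(21 + h)
W(O, n) = 2*O
X = 592/3 (X = 197 + 1/(21 - 18) = 197 + 1/3 = 197 + ⅓ = 592/3 ≈ 197.33)
W(6, 7)*X = (2*6)*(592/3) = 12*(592/3) = 2368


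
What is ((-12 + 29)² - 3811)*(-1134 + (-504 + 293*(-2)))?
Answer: 7832928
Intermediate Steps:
((-12 + 29)² - 3811)*(-1134 + (-504 + 293*(-2))) = (17² - 3811)*(-1134 + (-504 - 586)) = (289 - 3811)*(-1134 - 1090) = -3522*(-2224) = 7832928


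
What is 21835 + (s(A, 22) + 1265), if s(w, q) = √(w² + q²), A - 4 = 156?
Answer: 23100 + 2*√6521 ≈ 23262.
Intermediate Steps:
A = 160 (A = 4 + 156 = 160)
s(w, q) = √(q² + w²)
21835 + (s(A, 22) + 1265) = 21835 + (√(22² + 160²) + 1265) = 21835 + (√(484 + 25600) + 1265) = 21835 + (√26084 + 1265) = 21835 + (2*√6521 + 1265) = 21835 + (1265 + 2*√6521) = 23100 + 2*√6521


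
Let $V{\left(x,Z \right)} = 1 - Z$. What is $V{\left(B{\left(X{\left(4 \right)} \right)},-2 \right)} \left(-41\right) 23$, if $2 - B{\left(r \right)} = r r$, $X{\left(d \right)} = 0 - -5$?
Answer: $-2829$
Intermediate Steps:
$X{\left(d \right)} = 5$ ($X{\left(d \right)} = 0 + 5 = 5$)
$B{\left(r \right)} = 2 - r^{2}$ ($B{\left(r \right)} = 2 - r r = 2 - r^{2}$)
$V{\left(B{\left(X{\left(4 \right)} \right)},-2 \right)} \left(-41\right) 23 = \left(1 - -2\right) \left(-41\right) 23 = \left(1 + 2\right) \left(-41\right) 23 = 3 \left(-41\right) 23 = \left(-123\right) 23 = -2829$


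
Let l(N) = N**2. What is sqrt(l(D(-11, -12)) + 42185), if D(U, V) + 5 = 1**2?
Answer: 9*sqrt(521) ≈ 205.43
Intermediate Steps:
D(U, V) = -4 (D(U, V) = -5 + 1**2 = -5 + 1 = -4)
sqrt(l(D(-11, -12)) + 42185) = sqrt((-4)**2 + 42185) = sqrt(16 + 42185) = sqrt(42201) = 9*sqrt(521)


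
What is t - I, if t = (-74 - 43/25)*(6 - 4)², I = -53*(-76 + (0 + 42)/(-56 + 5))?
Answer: -1859174/425 ≈ -4374.5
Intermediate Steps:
I = 69218/17 (I = -53*(-76 + 42/(-51)) = -53*(-76 + 42*(-1/51)) = -53*(-76 - 14/17) = -53*(-1306/17) = 69218/17 ≈ 4071.6)
t = -7572/25 (t = (-74 - 43*1/25)*2² = (-74 - 43/25)*4 = -1893/25*4 = -7572/25 ≈ -302.88)
t - I = -7572/25 - 1*69218/17 = -7572/25 - 69218/17 = -1859174/425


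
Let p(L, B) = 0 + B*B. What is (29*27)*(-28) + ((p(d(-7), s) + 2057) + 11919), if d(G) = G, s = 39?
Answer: -6427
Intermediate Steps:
p(L, B) = B² (p(L, B) = 0 + B² = B²)
(29*27)*(-28) + ((p(d(-7), s) + 2057) + 11919) = (29*27)*(-28) + ((39² + 2057) + 11919) = 783*(-28) + ((1521 + 2057) + 11919) = -21924 + (3578 + 11919) = -21924 + 15497 = -6427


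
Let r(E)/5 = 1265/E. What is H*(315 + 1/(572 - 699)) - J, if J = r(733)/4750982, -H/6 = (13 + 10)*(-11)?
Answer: 211476712176178757/442273665362 ≈ 4.7816e+5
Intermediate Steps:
H = 1518 (H = -6*(13 + 10)*(-11) = -138*(-11) = -6*(-253) = 1518)
r(E) = 6325/E (r(E) = 5*(1265/E) = 6325/E)
J = 6325/3482469806 (J = (6325/733)/4750982 = (6325*(1/733))*(1/4750982) = (6325/733)*(1/4750982) = 6325/3482469806 ≈ 1.8162e-6)
H*(315 + 1/(572 - 699)) - J = 1518*(315 + 1/(572 - 699)) - 1*6325/3482469806 = 1518*(315 + 1/(-127)) - 6325/3482469806 = 1518*(315 - 1/127) - 6325/3482469806 = 1518*(40004/127) - 6325/3482469806 = 60726072/127 - 6325/3482469806 = 211476712176178757/442273665362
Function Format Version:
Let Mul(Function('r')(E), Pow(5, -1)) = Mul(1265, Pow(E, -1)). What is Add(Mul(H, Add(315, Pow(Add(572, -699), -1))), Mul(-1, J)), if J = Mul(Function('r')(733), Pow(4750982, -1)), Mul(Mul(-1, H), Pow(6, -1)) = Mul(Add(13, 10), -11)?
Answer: Rational(211476712176178757, 442273665362) ≈ 4.7816e+5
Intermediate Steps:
H = 1518 (H = Mul(-6, Mul(Add(13, 10), -11)) = Mul(-6, Mul(23, -11)) = Mul(-6, -253) = 1518)
Function('r')(E) = Mul(6325, Pow(E, -1)) (Function('r')(E) = Mul(5, Mul(1265, Pow(E, -1))) = Mul(6325, Pow(E, -1)))
J = Rational(6325, 3482469806) (J = Mul(Mul(6325, Pow(733, -1)), Pow(4750982, -1)) = Mul(Mul(6325, Rational(1, 733)), Rational(1, 4750982)) = Mul(Rational(6325, 733), Rational(1, 4750982)) = Rational(6325, 3482469806) ≈ 1.8162e-6)
Add(Mul(H, Add(315, Pow(Add(572, -699), -1))), Mul(-1, J)) = Add(Mul(1518, Add(315, Pow(Add(572, -699), -1))), Mul(-1, Rational(6325, 3482469806))) = Add(Mul(1518, Add(315, Pow(-127, -1))), Rational(-6325, 3482469806)) = Add(Mul(1518, Add(315, Rational(-1, 127))), Rational(-6325, 3482469806)) = Add(Mul(1518, Rational(40004, 127)), Rational(-6325, 3482469806)) = Add(Rational(60726072, 127), Rational(-6325, 3482469806)) = Rational(211476712176178757, 442273665362)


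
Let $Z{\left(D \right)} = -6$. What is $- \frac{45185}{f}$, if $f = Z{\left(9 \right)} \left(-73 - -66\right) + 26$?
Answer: $- \frac{45185}{68} \approx -664.49$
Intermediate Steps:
$f = 68$ ($f = - 6 \left(-73 - -66\right) + 26 = - 6 \left(-73 + 66\right) + 26 = \left(-6\right) \left(-7\right) + 26 = 42 + 26 = 68$)
$- \frac{45185}{f} = - \frac{45185}{68}$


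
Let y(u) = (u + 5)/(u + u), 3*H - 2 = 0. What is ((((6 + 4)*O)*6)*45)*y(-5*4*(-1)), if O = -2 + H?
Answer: -2250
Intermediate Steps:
H = ⅔ (H = ⅔ + (⅓)*0 = ⅔ + 0 = ⅔ ≈ 0.66667)
O = -4/3 (O = -2 + ⅔ = -4/3 ≈ -1.3333)
y(u) = (5 + u)/(2*u) (y(u) = (5 + u)/((2*u)) = (5 + u)*(1/(2*u)) = (5 + u)/(2*u))
((((6 + 4)*O)*6)*45)*y(-5*4*(-1)) = ((((6 + 4)*(-4/3))*6)*45)*((5 - 5*4*(-1))/(2*((-5*4*(-1))))) = (((10*(-4/3))*6)*45)*((5 - 20*(-1))/(2*((-20*(-1))))) = (-40/3*6*45)*((½)*(5 + 20)/20) = (-80*45)*((½)*(1/20)*25) = -3600*5/8 = -2250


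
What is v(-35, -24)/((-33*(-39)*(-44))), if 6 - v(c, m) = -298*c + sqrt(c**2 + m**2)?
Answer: 2606/14157 + sqrt(1801)/56628 ≈ 0.18483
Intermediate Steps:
v(c, m) = 6 - sqrt(c**2 + m**2) + 298*c (v(c, m) = 6 - (-298*c + sqrt(c**2 + m**2)) = 6 - (sqrt(c**2 + m**2) - 298*c) = 6 + (-sqrt(c**2 + m**2) + 298*c) = 6 - sqrt(c**2 + m**2) + 298*c)
v(-35, -24)/((-33*(-39)*(-44))) = (6 - sqrt((-35)**2 + (-24)**2) + 298*(-35))/((-33*(-39)*(-44))) = (6 - sqrt(1225 + 576) - 10430)/((1287*(-44))) = (6 - sqrt(1801) - 10430)/(-56628) = (-10424 - sqrt(1801))*(-1/56628) = 2606/14157 + sqrt(1801)/56628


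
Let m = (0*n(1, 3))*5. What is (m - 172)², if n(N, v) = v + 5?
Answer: 29584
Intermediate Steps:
n(N, v) = 5 + v
m = 0 (m = (0*(5 + 3))*5 = (0*8)*5 = 0*5 = 0)
(m - 172)² = (0 - 172)² = (-172)² = 29584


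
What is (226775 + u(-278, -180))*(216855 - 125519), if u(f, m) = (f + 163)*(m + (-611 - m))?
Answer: 27130445440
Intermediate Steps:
u(f, m) = -99593 - 611*f (u(f, m) = (163 + f)*(-611) = -99593 - 611*f)
(226775 + u(-278, -180))*(216855 - 125519) = (226775 + (-99593 - 611*(-278)))*(216855 - 125519) = (226775 + (-99593 + 169858))*91336 = (226775 + 70265)*91336 = 297040*91336 = 27130445440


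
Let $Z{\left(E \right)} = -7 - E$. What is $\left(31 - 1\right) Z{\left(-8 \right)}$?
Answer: $30$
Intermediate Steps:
$\left(31 - 1\right) Z{\left(-8 \right)} = \left(31 - 1\right) \left(-7 - -8\right) = \left(31 - 1\right) \left(-7 + 8\right) = 30 \cdot 1 = 30$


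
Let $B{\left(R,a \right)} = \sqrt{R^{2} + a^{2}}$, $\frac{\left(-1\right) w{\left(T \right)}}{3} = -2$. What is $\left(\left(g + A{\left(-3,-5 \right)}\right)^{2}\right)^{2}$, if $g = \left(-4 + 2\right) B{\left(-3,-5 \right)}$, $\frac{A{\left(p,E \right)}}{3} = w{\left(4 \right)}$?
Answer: $387856 - 66240 \sqrt{34} \approx 1613.7$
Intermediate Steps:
$w{\left(T \right)} = 6$ ($w{\left(T \right)} = \left(-3\right) \left(-2\right) = 6$)
$A{\left(p,E \right)} = 18$ ($A{\left(p,E \right)} = 3 \cdot 6 = 18$)
$g = - 2 \sqrt{34}$ ($g = \left(-4 + 2\right) \sqrt{\left(-3\right)^{2} + \left(-5\right)^{2}} = - 2 \sqrt{9 + 25} = - 2 \sqrt{34} \approx -11.662$)
$\left(\left(g + A{\left(-3,-5 \right)}\right)^{2}\right)^{2} = \left(\left(- 2 \sqrt{34} + 18\right)^{2}\right)^{2} = \left(\left(18 - 2 \sqrt{34}\right)^{2}\right)^{2} = \left(18 - 2 \sqrt{34}\right)^{4}$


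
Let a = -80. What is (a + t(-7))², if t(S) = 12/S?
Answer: 327184/49 ≈ 6677.2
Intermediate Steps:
(a + t(-7))² = (-80 + 12/(-7))² = (-80 + 12*(-⅐))² = (-80 - 12/7)² = (-572/7)² = 327184/49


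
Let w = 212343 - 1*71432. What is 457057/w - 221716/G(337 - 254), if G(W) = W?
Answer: -31204287545/11695613 ≈ -2668.0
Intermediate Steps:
w = 140911 (w = 212343 - 71432 = 140911)
457057/w - 221716/G(337 - 254) = 457057/140911 - 221716/(337 - 254) = 457057*(1/140911) - 221716/83 = 457057/140911 - 221716*1/83 = 457057/140911 - 221716/83 = -31204287545/11695613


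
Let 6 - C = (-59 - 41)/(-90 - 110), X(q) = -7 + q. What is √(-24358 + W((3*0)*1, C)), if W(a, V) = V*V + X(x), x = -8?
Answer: 3*I*√10819/2 ≈ 156.02*I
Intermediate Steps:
C = 11/2 (C = 6 - (-59 - 41)/(-90 - 110) = 6 - (-100)/(-200) = 6 - (-100)*(-1)/200 = 6 - 1*½ = 6 - ½ = 11/2 ≈ 5.5000)
W(a, V) = -15 + V² (W(a, V) = V*V + (-7 - 8) = V² - 15 = -15 + V²)
√(-24358 + W((3*0)*1, C)) = √(-24358 + (-15 + (11/2)²)) = √(-24358 + (-15 + 121/4)) = √(-24358 + 61/4) = √(-97371/4) = 3*I*√10819/2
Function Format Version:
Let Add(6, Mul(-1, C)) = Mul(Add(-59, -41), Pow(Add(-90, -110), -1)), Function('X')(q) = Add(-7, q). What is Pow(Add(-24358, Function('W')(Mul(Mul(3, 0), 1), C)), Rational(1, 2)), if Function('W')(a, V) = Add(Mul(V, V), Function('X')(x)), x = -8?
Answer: Mul(Rational(3, 2), I, Pow(10819, Rational(1, 2))) ≈ Mul(156.02, I)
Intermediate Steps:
C = Rational(11, 2) (C = Add(6, Mul(-1, Mul(Add(-59, -41), Pow(Add(-90, -110), -1)))) = Add(6, Mul(-1, Mul(-100, Pow(-200, -1)))) = Add(6, Mul(-1, Mul(-100, Rational(-1, 200)))) = Add(6, Mul(-1, Rational(1, 2))) = Add(6, Rational(-1, 2)) = Rational(11, 2) ≈ 5.5000)
Function('W')(a, V) = Add(-15, Pow(V, 2)) (Function('W')(a, V) = Add(Mul(V, V), Add(-7, -8)) = Add(Pow(V, 2), -15) = Add(-15, Pow(V, 2)))
Pow(Add(-24358, Function('W')(Mul(Mul(3, 0), 1), C)), Rational(1, 2)) = Pow(Add(-24358, Add(-15, Pow(Rational(11, 2), 2))), Rational(1, 2)) = Pow(Add(-24358, Add(-15, Rational(121, 4))), Rational(1, 2)) = Pow(Add(-24358, Rational(61, 4)), Rational(1, 2)) = Pow(Rational(-97371, 4), Rational(1, 2)) = Mul(Rational(3, 2), I, Pow(10819, Rational(1, 2)))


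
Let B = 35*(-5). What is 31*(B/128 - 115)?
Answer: -461745/128 ≈ -3607.4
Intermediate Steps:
B = -175
31*(B/128 - 115) = 31*(-175/128 - 115) = 31*(-14895/128) = -461745/128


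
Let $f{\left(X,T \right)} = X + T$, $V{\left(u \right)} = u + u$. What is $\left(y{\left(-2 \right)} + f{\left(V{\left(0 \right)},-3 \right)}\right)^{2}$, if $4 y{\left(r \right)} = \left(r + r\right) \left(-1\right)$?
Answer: $4$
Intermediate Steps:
$y{\left(r \right)} = - \frac{r}{2}$ ($y{\left(r \right)} = \frac{\left(r + r\right) \left(-1\right)}{4} = \frac{2 r \left(-1\right)}{4} = \frac{\left(-2\right) r}{4} = - \frac{r}{2}$)
$V{\left(u \right)} = 2 u$
$f{\left(X,T \right)} = T + X$
$\left(y{\left(-2 \right)} + f{\left(V{\left(0 \right)},-3 \right)}\right)^{2} = \left(\left(- \frac{1}{2}\right) \left(-2\right) + \left(-3 + 2 \cdot 0\right)\right)^{2} = \left(1 + \left(-3 + 0\right)\right)^{2} = \left(1 - 3\right)^{2} = \left(-2\right)^{2} = 4$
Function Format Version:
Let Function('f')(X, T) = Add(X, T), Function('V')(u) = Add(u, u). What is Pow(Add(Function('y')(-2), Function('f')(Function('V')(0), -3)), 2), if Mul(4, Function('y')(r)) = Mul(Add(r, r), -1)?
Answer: 4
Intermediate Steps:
Function('y')(r) = Mul(Rational(-1, 2), r) (Function('y')(r) = Mul(Rational(1, 4), Mul(Add(r, r), -1)) = Mul(Rational(1, 4), Mul(Mul(2, r), -1)) = Mul(Rational(1, 4), Mul(-2, r)) = Mul(Rational(-1, 2), r))
Function('V')(u) = Mul(2, u)
Function('f')(X, T) = Add(T, X)
Pow(Add(Function('y')(-2), Function('f')(Function('V')(0), -3)), 2) = Pow(Add(Mul(Rational(-1, 2), -2), Add(-3, Mul(2, 0))), 2) = Pow(Add(1, Add(-3, 0)), 2) = Pow(Add(1, -3), 2) = Pow(-2, 2) = 4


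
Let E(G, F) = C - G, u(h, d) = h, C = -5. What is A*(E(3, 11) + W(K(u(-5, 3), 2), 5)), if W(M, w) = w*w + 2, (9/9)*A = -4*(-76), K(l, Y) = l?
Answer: 5776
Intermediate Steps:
A = 304 (A = -4*(-76) = 304)
E(G, F) = -5 - G
W(M, w) = 2 + w² (W(M, w) = w² + 2 = 2 + w²)
A*(E(3, 11) + W(K(u(-5, 3), 2), 5)) = 304*((-5 - 1*3) + (2 + 5²)) = 304*((-5 - 3) + (2 + 25)) = 304*(-8 + 27) = 304*19 = 5776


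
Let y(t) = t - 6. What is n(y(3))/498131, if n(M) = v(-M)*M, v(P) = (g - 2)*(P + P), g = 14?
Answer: -216/498131 ≈ -0.00043362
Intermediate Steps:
v(P) = 24*P (v(P) = (14 - 2)*(P + P) = 12*(2*P) = 24*P)
y(t) = -6 + t
n(M) = -24*M² (n(M) = (24*(-M))*M = (-24*M)*M = -24*M²)
n(y(3))/498131 = -24*(-6 + 3)²/498131 = -24*(-3)²*(1/498131) = -24*9*(1/498131) = -216*1/498131 = -216/498131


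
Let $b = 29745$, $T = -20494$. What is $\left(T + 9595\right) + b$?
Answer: $18846$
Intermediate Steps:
$\left(T + 9595\right) + b = \left(-20494 + 9595\right) + 29745 = -10899 + 29745 = 18846$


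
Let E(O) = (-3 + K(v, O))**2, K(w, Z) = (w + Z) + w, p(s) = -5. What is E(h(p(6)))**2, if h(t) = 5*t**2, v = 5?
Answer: 303595776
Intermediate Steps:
K(w, Z) = Z + 2*w (K(w, Z) = (Z + w) + w = Z + 2*w)
E(O) = (7 + O)**2 (E(O) = (-3 + (O + 2*5))**2 = (-3 + (O + 10))**2 = (-3 + (10 + O))**2 = (7 + O)**2)
E(h(p(6)))**2 = ((7 + 5*(-5)**2)**2)**2 = ((7 + 5*25)**2)**2 = ((7 + 125)**2)**2 = (132**2)**2 = 17424**2 = 303595776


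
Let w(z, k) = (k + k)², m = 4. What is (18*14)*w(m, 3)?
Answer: 9072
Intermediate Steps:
w(z, k) = 4*k² (w(z, k) = (2*k)² = 4*k²)
(18*14)*w(m, 3) = (18*14)*(4*3²) = 252*(4*9) = 252*36 = 9072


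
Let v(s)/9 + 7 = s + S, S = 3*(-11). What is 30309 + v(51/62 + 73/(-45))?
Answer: 9281959/310 ≈ 29942.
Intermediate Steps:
S = -33
v(s) = -360 + 9*s (v(s) = -63 + 9*(s - 33) = -63 + 9*(-33 + s) = -63 + (-297 + 9*s) = -360 + 9*s)
30309 + v(51/62 + 73/(-45)) = 30309 + (-360 + 9*(51/62 + 73/(-45))) = 30309 + (-360 + 9*(51*(1/62) + 73*(-1/45))) = 30309 + (-360 + 9*(51/62 - 73/45)) = 30309 + (-360 + 9*(-2231/2790)) = 30309 + (-360 - 2231/310) = 30309 - 113831/310 = 9281959/310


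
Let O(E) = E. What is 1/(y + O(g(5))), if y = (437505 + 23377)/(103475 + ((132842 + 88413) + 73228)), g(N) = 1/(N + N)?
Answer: 1989790/2503389 ≈ 0.79484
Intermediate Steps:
g(N) = 1/(2*N)
y = 230441/198979 (y = 460882/(103475 + (221255 + 73228)) = 460882/(103475 + 294483) = 460882/397958 = 460882*(1/397958) = 230441/198979 ≈ 1.1581)
1/(y + O(g(5))) = 1/(230441/198979 + (1/2)/5) = 1/(230441/198979 + (1/2)*(1/5)) = 1/(230441/198979 + 1/10) = 1/(2503389/1989790) = 1989790/2503389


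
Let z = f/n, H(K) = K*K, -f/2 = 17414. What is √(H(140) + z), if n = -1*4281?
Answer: 2*√89839383567/4281 ≈ 140.03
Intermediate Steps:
f = -34828 (f = -2*17414 = -34828)
H(K) = K²
n = -4281
z = 34828/4281 (z = -34828/(-4281) = -34828*(-1/4281) = 34828/4281 ≈ 8.1355)
√(H(140) + z) = √(140² + 34828/4281) = √(19600 + 34828/4281) = √(83942428/4281) = 2*√89839383567/4281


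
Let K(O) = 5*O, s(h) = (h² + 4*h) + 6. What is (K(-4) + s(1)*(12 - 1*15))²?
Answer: 2809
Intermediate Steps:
s(h) = 6 + h² + 4*h
(K(-4) + s(1)*(12 - 1*15))² = (5*(-4) + (6 + 1² + 4*1)*(12 - 1*15))² = (-20 + (6 + 1 + 4)*(12 - 15))² = (-20 + 11*(-3))² = (-20 - 33)² = (-53)² = 2809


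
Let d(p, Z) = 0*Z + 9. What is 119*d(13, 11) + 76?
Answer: 1147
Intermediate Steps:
d(p, Z) = 9 (d(p, Z) = 0 + 9 = 9)
119*d(13, 11) + 76 = 119*9 + 76 = 1071 + 76 = 1147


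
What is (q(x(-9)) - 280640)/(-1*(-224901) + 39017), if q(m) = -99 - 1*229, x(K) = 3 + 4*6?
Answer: -140484/131959 ≈ -1.0646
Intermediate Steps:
x(K) = 27 (x(K) = 3 + 24 = 27)
q(m) = -328 (q(m) = -99 - 229 = -328)
(q(x(-9)) - 280640)/(-1*(-224901) + 39017) = (-328 - 280640)/(-1*(-224901) + 39017) = -280968/(224901 + 39017) = -280968/263918 = -280968*1/263918 = -140484/131959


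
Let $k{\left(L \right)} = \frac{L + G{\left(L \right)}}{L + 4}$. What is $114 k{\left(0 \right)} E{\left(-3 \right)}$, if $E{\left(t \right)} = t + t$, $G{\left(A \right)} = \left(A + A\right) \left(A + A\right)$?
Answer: $0$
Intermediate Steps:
$G{\left(A \right)} = 4 A^{2}$ ($G{\left(A \right)} = 2 A 2 A = 4 A^{2}$)
$k{\left(L \right)} = \frac{L + 4 L^{2}}{4 + L}$ ($k{\left(L \right)} = \frac{L + 4 L^{2}}{L + 4} = \frac{L + 4 L^{2}}{4 + L}$)
$E{\left(t \right)} = 2 t$
$114 k{\left(0 \right)} E{\left(-3 \right)} = 114 \frac{0 \left(1 + 4 \cdot 0\right)}{4 + 0} \cdot 2 \left(-3\right) = 114 \frac{0 \left(1 + 0\right)}{4} \left(-6\right) = 114 \cdot 0 \cdot \frac{1}{4} \cdot 1 \left(-6\right) = 114 \cdot 0 \left(-6\right) = 114 \cdot 0 = 0$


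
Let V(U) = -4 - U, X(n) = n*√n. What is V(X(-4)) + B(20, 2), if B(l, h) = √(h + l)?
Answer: -4 + √22 + 8*I ≈ 0.69042 + 8.0*I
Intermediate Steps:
X(n) = n^(3/2)
V(X(-4)) + B(20, 2) = (-4 - (-4)^(3/2)) + √(2 + 20) = (-4 - (-8)*I) + √22 = (-4 + 8*I) + √22 = -4 + √22 + 8*I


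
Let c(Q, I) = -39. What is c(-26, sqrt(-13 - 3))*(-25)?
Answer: 975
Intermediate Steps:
c(-26, sqrt(-13 - 3))*(-25) = -39*(-25) = 975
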